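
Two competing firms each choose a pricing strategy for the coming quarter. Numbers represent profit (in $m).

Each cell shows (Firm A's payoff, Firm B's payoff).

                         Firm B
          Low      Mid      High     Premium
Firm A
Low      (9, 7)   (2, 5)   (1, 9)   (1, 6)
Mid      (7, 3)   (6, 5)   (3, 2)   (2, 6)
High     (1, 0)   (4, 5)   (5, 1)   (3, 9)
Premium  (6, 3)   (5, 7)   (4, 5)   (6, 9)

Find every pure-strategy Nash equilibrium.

Firm A against Low: payoffs 9, 7, 1, 6 → best response Low.
Firm A against Mid: payoffs 2, 6, 4, 5 → best response Mid.
Firm A against High: payoffs 1, 3, 5, 4 → best response High.
Firm A against Premium: payoffs 1, 2, 3, 6 → best response Premium.
Firm B against Low: payoffs 7, 5, 9, 6 → best response High.
Firm B against Mid: payoffs 3, 5, 2, 6 → best response Premium.
Firm B against High: payoffs 0, 5, 1, 9 → best response Premium.
Firm B against Premium: payoffs 3, 7, 5, 9 → best response Premium.
Mutual best responses: (Premium, Premium).

(Premium, Premium)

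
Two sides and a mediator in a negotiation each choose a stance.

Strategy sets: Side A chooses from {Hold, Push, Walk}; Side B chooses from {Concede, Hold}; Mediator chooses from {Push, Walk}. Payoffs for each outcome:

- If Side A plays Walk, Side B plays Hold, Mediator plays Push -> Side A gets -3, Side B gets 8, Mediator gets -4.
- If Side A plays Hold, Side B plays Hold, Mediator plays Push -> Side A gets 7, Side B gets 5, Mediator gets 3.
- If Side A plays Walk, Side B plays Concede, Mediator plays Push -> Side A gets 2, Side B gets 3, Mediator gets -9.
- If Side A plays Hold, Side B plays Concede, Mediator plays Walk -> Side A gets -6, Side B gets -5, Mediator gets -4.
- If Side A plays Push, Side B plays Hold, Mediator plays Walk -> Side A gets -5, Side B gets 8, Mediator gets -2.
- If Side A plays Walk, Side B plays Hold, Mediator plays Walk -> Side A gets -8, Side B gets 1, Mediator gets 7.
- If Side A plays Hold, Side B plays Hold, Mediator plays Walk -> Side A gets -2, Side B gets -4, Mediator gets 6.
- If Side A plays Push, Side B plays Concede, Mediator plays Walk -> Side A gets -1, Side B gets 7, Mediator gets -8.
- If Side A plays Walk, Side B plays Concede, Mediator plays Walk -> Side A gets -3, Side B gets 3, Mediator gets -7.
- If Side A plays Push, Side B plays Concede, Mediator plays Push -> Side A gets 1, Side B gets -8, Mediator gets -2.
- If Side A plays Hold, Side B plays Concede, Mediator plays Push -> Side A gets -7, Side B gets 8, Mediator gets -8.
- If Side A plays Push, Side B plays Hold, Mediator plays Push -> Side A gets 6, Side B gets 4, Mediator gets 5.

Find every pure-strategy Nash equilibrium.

The unique pure-strategy Nash equilibrium is (Hold, Hold, Walk).

Side A against (Concede, Push): payoffs -7, 1, 2 → best response Walk.
Side A against (Concede, Walk): payoffs -6, -1, -3 → best response Push.
Side A against (Hold, Push): payoffs 7, 6, -3 → best response Hold.
Side A against (Hold, Walk): payoffs -2, -5, -8 → best response Hold.
Side B against (Hold, Push): payoffs 8, 5 → best response Concede.
Side B against (Hold, Walk): payoffs -5, -4 → best response Hold.
Side B against (Push, Push): payoffs -8, 4 → best response Hold.
Side B against (Push, Walk): payoffs 7, 8 → best response Hold.
Side B against (Walk, Push): payoffs 3, 8 → best response Hold.
Side B against (Walk, Walk): payoffs 3, 1 → best response Concede.
Mediator against (Hold, Concede): payoffs -8, -4 → best response Walk.
Mediator against (Hold, Hold): payoffs 3, 6 → best response Walk.
Mediator against (Push, Concede): payoffs -2, -8 → best response Push.
Mediator against (Push, Hold): payoffs 5, -2 → best response Push.
Mediator against (Walk, Concede): payoffs -9, -7 → best response Walk.
Mediator against (Walk, Hold): payoffs -4, 7 → best response Walk.
Mutual best responses: (Hold, Hold, Walk).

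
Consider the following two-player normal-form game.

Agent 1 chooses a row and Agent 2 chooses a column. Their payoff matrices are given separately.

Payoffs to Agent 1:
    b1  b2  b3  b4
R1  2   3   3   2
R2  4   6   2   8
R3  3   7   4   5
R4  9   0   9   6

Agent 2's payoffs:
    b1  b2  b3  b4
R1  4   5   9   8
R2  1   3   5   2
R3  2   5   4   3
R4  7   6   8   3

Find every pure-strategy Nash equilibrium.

(R3, b2), (R4, b3)

Agent 1 against b1: payoffs 2, 4, 3, 9 → best response R4.
Agent 1 against b2: payoffs 3, 6, 7, 0 → best response R3.
Agent 1 against b3: payoffs 3, 2, 4, 9 → best response R4.
Agent 1 against b4: payoffs 2, 8, 5, 6 → best response R2.
Agent 2 against R1: payoffs 4, 5, 9, 8 → best response b3.
Agent 2 against R2: payoffs 1, 3, 5, 2 → best response b3.
Agent 2 against R3: payoffs 2, 5, 4, 3 → best response b2.
Agent 2 against R4: payoffs 7, 6, 8, 3 → best response b3.
Mutual best responses: (R3, b2); (R4, b3).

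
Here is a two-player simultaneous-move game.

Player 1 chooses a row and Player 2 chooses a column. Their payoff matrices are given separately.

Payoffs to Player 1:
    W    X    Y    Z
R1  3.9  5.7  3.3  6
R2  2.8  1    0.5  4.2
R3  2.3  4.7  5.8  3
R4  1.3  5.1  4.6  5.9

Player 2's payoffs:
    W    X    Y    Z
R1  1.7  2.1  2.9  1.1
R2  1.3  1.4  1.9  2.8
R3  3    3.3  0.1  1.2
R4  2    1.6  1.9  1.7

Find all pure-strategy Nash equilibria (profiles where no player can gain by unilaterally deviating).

No pure-strategy Nash equilibrium.

Player 1 against W: payoffs 3.9, 2.8, 2.3, 1.3 → best response R1.
Player 1 against X: payoffs 5.7, 1, 4.7, 5.1 → best response R1.
Player 1 against Y: payoffs 3.3, 0.5, 5.8, 4.6 → best response R3.
Player 1 against Z: payoffs 6, 4.2, 3, 5.9 → best response R1.
Player 2 against R1: payoffs 1.7, 2.1, 2.9, 1.1 → best response Y.
Player 2 against R2: payoffs 1.3, 1.4, 1.9, 2.8 → best response Z.
Player 2 against R3: payoffs 3, 3.3, 0.1, 1.2 → best response X.
Player 2 against R4: payoffs 2, 1.6, 1.9, 1.7 → best response W.
No profile is a mutual best response for all players.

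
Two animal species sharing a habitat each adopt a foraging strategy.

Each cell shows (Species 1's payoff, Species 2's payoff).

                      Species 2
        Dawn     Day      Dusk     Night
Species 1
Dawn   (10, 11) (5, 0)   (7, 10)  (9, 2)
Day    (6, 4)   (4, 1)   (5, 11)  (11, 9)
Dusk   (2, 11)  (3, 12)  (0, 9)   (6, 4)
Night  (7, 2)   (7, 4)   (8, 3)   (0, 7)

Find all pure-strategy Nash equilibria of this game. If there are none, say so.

For each strategy profile, look for a profitable unilateral deviation.
(Dawn, Dawn): Species 1 gets 10, best alternative 7; Species 2 gets 11, best alternative 10. No profitable deviation — NE.
(Dawn, Day): Species 1 can switch to Night (5 → 7). Not NE.
(Dawn, Dusk): Species 1 can switch to Night (7 → 8). Not NE.
(Dawn, Night): Species 1 can switch to Day (9 → 11). Not NE.
(Day, Dawn): Species 1 can switch to Dawn (6 → 10). Not NE.
(Day, Day): Species 1 can switch to Dawn (4 → 5). Not NE.
(Day, Dusk): Species 1 can switch to Dawn (5 → 7). Not NE.
(Day, Night): Species 2 can switch to Dusk (9 → 11). Not NE.
(Dusk, Dawn): Species 1 can switch to Dawn (2 → 10). Not NE.
(Dusk, Day): Species 1 can switch to Dawn (3 → 5). Not NE.
(Dusk, Dusk): Species 1 can switch to Dawn (0 → 7). Not NE.
(Dusk, Night): Species 1 can switch to Dawn (6 → 9). Not NE.
(Night, Dawn): Species 1 can switch to Dawn (7 → 10). Not NE.
(The remaining 3 profiles each have a profitable deviation by the same check.)

Pure NE: (Dawn, Dawn)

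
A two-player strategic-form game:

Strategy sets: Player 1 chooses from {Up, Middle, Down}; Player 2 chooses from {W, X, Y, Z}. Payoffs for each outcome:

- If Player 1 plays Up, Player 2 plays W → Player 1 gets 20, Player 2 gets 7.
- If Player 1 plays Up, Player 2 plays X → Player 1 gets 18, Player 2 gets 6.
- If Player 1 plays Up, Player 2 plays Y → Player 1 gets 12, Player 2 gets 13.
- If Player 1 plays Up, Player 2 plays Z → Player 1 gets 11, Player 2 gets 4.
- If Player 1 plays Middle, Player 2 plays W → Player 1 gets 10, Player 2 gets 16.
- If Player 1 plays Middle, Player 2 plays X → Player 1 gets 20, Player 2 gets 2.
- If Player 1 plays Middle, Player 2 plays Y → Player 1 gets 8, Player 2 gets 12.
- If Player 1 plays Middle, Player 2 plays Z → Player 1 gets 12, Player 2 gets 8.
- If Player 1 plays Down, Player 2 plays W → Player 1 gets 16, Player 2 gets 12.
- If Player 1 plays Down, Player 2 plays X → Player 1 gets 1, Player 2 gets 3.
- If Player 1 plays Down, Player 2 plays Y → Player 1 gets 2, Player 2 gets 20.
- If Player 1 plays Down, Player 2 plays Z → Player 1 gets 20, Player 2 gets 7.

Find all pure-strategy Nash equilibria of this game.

The unique pure-strategy Nash equilibrium is (Up, Y).

Player 1 against W: payoffs 20, 10, 16 → best response Up.
Player 1 against X: payoffs 18, 20, 1 → best response Middle.
Player 1 against Y: payoffs 12, 8, 2 → best response Up.
Player 1 against Z: payoffs 11, 12, 20 → best response Down.
Player 2 against Up: payoffs 7, 6, 13, 4 → best response Y.
Player 2 against Middle: payoffs 16, 2, 12, 8 → best response W.
Player 2 against Down: payoffs 12, 3, 20, 7 → best response Y.
Mutual best responses: (Up, Y).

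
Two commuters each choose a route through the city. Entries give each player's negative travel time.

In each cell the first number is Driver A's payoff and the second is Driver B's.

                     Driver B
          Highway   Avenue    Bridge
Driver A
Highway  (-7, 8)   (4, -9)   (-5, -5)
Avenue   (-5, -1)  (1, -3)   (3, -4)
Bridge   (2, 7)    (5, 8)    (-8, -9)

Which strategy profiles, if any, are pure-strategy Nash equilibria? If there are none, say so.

Pure NE: (Bridge, Avenue)

Mark each player's best response to every combination of opponents' strategies; a profile where every player is best-responding is a pure Nash equilibrium.
Driver A against Highway: payoffs -7, -5, 2 → best response Bridge.
Driver A against Avenue: payoffs 4, 1, 5 → best response Bridge.
Driver A against Bridge: payoffs -5, 3, -8 → best response Avenue.
Driver B against Highway: payoffs 8, -9, -5 → best response Highway.
Driver B against Avenue: payoffs -1, -3, -4 → best response Highway.
Driver B against Bridge: payoffs 7, 8, -9 → best response Avenue.
Mutual best responses: (Bridge, Avenue).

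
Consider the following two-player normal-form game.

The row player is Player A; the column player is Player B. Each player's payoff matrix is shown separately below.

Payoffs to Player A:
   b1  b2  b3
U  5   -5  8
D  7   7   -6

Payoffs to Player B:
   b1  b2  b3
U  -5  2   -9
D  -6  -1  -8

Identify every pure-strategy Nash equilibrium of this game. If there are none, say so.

(D, b2)

Check each profile: it is a Nash equilibrium iff no player can strictly gain by switching unilaterally.
(U, b1): Player A can switch to D (5 → 7). Not NE.
(U, b2): Player A can switch to D (-5 → 7). Not NE.
(U, b3): Player B can switch to b1 (-9 → -5). Not NE.
(D, b1): Player B can switch to b2 (-6 → -1). Not NE.
(D, b2): Player A gets 7, best alternative -5; Player B gets -1, best alternative -6. No profitable deviation — NE.
(D, b3): Player A can switch to U (-6 → 8). Not NE.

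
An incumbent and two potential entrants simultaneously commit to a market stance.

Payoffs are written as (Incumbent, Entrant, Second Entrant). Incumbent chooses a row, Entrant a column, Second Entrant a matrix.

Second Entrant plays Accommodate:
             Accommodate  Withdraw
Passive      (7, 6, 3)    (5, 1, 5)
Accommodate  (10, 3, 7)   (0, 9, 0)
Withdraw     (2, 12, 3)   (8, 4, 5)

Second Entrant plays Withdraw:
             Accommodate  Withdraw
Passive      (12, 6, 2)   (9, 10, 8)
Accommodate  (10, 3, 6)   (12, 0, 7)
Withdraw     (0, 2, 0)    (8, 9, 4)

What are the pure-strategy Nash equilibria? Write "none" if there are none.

Incumbent against (Accommodate, Accommodate): payoffs 7, 10, 2 → best response Accommodate.
Incumbent against (Accommodate, Withdraw): payoffs 12, 10, 0 → best response Passive.
Incumbent against (Withdraw, Accommodate): payoffs 5, 0, 8 → best response Withdraw.
Incumbent against (Withdraw, Withdraw): payoffs 9, 12, 8 → best response Accommodate.
Entrant against (Passive, Accommodate): payoffs 6, 1 → best response Accommodate.
Entrant against (Passive, Withdraw): payoffs 6, 10 → best response Withdraw.
Entrant against (Accommodate, Accommodate): payoffs 3, 9 → best response Withdraw.
Entrant against (Accommodate, Withdraw): payoffs 3, 0 → best response Accommodate.
Entrant against (Withdraw, Accommodate): payoffs 12, 4 → best response Accommodate.
Entrant against (Withdraw, Withdraw): payoffs 2, 9 → best response Withdraw.
Second Entrant against (Passive, Accommodate): payoffs 3, 2 → best response Accommodate.
Second Entrant against (Passive, Withdraw): payoffs 5, 8 → best response Withdraw.
Second Entrant against (Accommodate, Accommodate): payoffs 7, 6 → best response Accommodate.
Second Entrant against (Accommodate, Withdraw): payoffs 0, 7 → best response Withdraw.
Second Entrant against (Withdraw, Accommodate): payoffs 3, 0 → best response Accommodate.
Second Entrant against (Withdraw, Withdraw): payoffs 5, 4 → best response Accommodate.
No profile is a mutual best response for all players.

No pure-strategy Nash equilibrium.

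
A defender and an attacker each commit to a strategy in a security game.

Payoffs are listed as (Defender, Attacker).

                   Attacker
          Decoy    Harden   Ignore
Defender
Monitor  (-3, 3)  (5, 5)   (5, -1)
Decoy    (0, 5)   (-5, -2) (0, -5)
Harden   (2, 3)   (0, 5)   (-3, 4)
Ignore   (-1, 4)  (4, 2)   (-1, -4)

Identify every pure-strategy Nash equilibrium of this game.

(Monitor, Harden)

Defender against Decoy: payoffs -3, 0, 2, -1 → best response Harden.
Defender against Harden: payoffs 5, -5, 0, 4 → best response Monitor.
Defender against Ignore: payoffs 5, 0, -3, -1 → best response Monitor.
Attacker against Monitor: payoffs 3, 5, -1 → best response Harden.
Attacker against Decoy: payoffs 5, -2, -5 → best response Decoy.
Attacker against Harden: payoffs 3, 5, 4 → best response Harden.
Attacker against Ignore: payoffs 4, 2, -4 → best response Decoy.
Mutual best responses: (Monitor, Harden).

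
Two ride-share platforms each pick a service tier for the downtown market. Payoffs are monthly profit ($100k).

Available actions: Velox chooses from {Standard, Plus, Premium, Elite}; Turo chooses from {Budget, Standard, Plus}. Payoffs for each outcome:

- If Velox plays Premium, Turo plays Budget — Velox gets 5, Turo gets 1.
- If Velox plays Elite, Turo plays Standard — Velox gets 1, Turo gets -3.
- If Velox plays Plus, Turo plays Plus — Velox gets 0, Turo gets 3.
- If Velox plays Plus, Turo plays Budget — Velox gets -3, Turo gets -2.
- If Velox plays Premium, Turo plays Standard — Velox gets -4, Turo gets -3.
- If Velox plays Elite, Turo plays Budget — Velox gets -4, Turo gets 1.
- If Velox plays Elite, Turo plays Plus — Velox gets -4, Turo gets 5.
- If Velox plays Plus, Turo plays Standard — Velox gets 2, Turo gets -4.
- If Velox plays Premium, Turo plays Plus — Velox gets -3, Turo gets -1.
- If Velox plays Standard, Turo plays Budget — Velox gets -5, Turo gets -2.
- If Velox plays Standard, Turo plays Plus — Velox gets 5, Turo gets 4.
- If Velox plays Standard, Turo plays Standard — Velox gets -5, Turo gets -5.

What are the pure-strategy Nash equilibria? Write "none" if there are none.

The pure Nash equilibria are (Standard, Plus), (Premium, Budget).

(Standard, Budget): Velox can switch to Plus (-5 → -3). Not NE.
(Standard, Standard): Velox can switch to Plus (-5 → 2). Not NE.
(Standard, Plus): Velox gets 5, best alternative 0; Turo gets 4, best alternative -2. No profitable deviation — NE.
(Plus, Budget): Velox can switch to Premium (-3 → 5). Not NE.
(Plus, Standard): Turo can switch to Budget (-4 → -2). Not NE.
(Plus, Plus): Velox can switch to Standard (0 → 5). Not NE.
(Premium, Budget): Velox gets 5, best alternative -3; Turo gets 1, best alternative -1. No profitable deviation — NE.
(Premium, Standard): Velox can switch to Plus (-4 → 2). Not NE.
(The remaining 4 profiles each have a profitable deviation by the same check.)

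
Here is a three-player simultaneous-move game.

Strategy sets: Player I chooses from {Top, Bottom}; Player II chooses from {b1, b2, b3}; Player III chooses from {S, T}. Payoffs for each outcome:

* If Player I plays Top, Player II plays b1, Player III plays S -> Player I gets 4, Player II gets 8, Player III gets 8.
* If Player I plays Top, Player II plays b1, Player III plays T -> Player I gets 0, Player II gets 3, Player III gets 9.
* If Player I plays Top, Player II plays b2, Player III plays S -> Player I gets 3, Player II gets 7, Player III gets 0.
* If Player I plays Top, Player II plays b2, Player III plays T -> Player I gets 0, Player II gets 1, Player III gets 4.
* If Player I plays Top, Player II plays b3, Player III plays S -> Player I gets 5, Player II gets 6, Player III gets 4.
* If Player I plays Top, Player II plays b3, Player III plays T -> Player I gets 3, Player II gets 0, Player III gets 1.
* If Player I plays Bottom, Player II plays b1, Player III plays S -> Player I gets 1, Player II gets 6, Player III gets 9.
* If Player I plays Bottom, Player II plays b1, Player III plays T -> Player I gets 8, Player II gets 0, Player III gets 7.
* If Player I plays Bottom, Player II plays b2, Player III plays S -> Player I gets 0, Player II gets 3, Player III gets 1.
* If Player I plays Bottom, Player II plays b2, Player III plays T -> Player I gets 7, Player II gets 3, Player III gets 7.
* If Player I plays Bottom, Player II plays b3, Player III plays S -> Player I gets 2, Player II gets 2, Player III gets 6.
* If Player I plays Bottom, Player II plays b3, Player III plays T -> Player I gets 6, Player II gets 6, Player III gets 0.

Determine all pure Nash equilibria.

There is no pure-strategy Nash equilibrium.

(Top, b1, S): Player III can switch to T (8 → 9). Not NE.
(Top, b1, T): Player I can switch to Bottom (0 → 8). Not NE.
(Top, b2, S): Player II can switch to b1 (7 → 8). Not NE.
(Top, b2, T): Player I can switch to Bottom (0 → 7). Not NE.
(Top, b3, S): Player II can switch to b1 (6 → 8). Not NE.
(Top, b3, T): Player I can switch to Bottom (3 → 6). Not NE.
(Bottom, b1, S): Player I can switch to Top (1 → 4). Not NE.
(Bottom, b1, T): Player II can switch to b2 (0 → 3). Not NE.
(The remaining 4 profiles each have a profitable deviation by the same check.)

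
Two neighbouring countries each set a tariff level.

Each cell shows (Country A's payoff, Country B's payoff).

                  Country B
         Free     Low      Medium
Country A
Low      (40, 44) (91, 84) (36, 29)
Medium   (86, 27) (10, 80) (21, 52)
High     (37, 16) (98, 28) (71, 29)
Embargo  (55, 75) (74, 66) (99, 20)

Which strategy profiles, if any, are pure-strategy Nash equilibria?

This game has no pure Nash equilibrium.

(Low, Free): Country A can switch to Medium (40 → 86). Not NE.
(Low, Low): Country A can switch to High (91 → 98). Not NE.
(Low, Medium): Country A can switch to High (36 → 71). Not NE.
(Medium, Free): Country B can switch to Low (27 → 80). Not NE.
(Medium, Low): Country A can switch to Low (10 → 91). Not NE.
(Medium, Medium): Country A can switch to Low (21 → 36). Not NE.
(The remaining 6 profiles each have a profitable deviation by the same check.)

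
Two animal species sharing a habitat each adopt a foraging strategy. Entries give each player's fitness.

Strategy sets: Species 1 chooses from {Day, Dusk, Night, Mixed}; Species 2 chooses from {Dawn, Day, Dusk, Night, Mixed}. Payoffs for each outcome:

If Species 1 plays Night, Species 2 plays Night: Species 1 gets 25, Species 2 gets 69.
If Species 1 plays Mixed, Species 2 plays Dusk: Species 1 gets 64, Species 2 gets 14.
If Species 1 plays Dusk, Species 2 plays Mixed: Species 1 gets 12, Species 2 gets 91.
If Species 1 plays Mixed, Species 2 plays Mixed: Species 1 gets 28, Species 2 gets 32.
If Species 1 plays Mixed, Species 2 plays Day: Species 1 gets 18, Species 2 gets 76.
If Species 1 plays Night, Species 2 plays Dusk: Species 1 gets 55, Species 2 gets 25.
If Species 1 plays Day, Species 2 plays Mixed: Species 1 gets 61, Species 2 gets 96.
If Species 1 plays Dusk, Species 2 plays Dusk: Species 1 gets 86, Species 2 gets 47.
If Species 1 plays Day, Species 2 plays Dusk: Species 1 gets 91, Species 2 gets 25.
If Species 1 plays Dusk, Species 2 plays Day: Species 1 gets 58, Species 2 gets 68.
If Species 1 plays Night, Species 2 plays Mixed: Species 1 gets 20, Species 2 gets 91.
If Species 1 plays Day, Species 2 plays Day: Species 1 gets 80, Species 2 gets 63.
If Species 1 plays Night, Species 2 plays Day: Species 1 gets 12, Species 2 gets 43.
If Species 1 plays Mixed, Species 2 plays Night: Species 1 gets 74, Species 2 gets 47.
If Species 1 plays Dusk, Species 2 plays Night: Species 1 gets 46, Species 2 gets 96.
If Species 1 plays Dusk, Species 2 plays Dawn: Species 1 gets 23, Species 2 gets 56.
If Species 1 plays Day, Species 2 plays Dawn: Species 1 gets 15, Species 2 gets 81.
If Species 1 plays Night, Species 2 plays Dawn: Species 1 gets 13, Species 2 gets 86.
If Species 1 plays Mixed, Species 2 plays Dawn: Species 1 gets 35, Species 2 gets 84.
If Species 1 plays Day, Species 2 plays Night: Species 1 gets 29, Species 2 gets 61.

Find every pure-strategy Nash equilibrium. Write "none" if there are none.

Pure-strategy Nash equilibria: (Day, Mixed), (Mixed, Dawn)

Check each profile: it is a Nash equilibrium iff no player can strictly gain by switching unilaterally.
(Day, Dawn): Species 1 can switch to Dusk (15 → 23). Not NE.
(Day, Day): Species 2 can switch to Dawn (63 → 81). Not NE.
(Day, Dusk): Species 2 can switch to Dawn (25 → 81). Not NE.
(Day, Night): Species 1 can switch to Dusk (29 → 46). Not NE.
(Day, Mixed): Species 1 gets 61, best alternative 28; Species 2 gets 96, best alternative 81. No profitable deviation — NE.
(Dusk, Dawn): Species 1 can switch to Mixed (23 → 35). Not NE.
(Dusk, Day): Species 1 can switch to Day (58 → 80). Not NE.
(Mixed, Dawn): Species 1 gets 35, best alternative 23; Species 2 gets 84, best alternative 76. No profitable deviation — NE.
(The remaining 12 profiles each have a profitable deviation by the same check.)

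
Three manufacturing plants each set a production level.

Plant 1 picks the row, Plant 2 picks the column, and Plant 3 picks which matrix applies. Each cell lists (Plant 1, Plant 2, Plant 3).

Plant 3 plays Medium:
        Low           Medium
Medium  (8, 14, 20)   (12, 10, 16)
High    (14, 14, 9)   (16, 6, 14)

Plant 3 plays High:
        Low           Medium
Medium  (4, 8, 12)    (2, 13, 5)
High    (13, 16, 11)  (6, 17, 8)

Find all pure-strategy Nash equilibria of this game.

This game has no pure Nash equilibrium.

Plant 1 against (Low, Medium): payoffs 8, 14 → best response High.
Plant 1 against (Low, High): payoffs 4, 13 → best response High.
Plant 1 against (Medium, Medium): payoffs 12, 16 → best response High.
Plant 1 against (Medium, High): payoffs 2, 6 → best response High.
Plant 2 against (Medium, Medium): payoffs 14, 10 → best response Low.
Plant 2 against (Medium, High): payoffs 8, 13 → best response Medium.
Plant 2 against (High, Medium): payoffs 14, 6 → best response Low.
Plant 2 against (High, High): payoffs 16, 17 → best response Medium.
Plant 3 against (Medium, Low): payoffs 20, 12 → best response Medium.
Plant 3 against (Medium, Medium): payoffs 16, 5 → best response Medium.
Plant 3 against (High, Low): payoffs 9, 11 → best response High.
Plant 3 against (High, Medium): payoffs 14, 8 → best response Medium.
No profile is a mutual best response for all players.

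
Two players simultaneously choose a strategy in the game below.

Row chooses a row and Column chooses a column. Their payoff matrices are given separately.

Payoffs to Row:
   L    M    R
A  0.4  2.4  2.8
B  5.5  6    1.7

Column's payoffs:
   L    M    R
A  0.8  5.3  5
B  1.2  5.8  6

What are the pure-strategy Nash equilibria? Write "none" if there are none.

No pure-strategy Nash equilibrium.

(A, L): Row can switch to B (0.4 → 5.5). Not NE.
(A, M): Row can switch to B (2.4 → 6). Not NE.
(A, R): Column can switch to M (5 → 5.3). Not NE.
(B, L): Column can switch to M (1.2 → 5.8). Not NE.
(B, M): Column can switch to R (5.8 → 6). Not NE.
(B, R): Row can switch to A (1.7 → 2.8). Not NE.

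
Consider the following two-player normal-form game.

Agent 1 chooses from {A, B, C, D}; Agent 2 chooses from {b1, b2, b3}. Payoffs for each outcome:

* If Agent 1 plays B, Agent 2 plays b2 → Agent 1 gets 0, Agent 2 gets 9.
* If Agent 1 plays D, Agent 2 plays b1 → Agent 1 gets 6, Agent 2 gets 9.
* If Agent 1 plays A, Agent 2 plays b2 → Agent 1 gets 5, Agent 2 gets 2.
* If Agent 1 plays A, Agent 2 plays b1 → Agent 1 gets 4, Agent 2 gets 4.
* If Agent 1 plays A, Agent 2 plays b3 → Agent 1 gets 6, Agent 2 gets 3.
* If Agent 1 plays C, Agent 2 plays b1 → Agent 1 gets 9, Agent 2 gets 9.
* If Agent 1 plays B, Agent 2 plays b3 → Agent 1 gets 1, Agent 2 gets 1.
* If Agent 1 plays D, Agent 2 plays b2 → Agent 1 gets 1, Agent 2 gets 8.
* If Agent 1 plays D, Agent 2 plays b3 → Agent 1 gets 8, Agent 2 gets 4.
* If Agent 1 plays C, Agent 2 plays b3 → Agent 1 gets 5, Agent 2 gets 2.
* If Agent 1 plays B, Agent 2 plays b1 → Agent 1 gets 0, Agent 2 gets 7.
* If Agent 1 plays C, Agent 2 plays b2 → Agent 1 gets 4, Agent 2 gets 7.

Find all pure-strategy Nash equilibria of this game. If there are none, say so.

(A, b1): Agent 1 can switch to C (4 → 9). Not NE.
(A, b2): Agent 2 can switch to b1 (2 → 4). Not NE.
(A, b3): Agent 1 can switch to D (6 → 8). Not NE.
(B, b1): Agent 1 can switch to A (0 → 4). Not NE.
(B, b2): Agent 1 can switch to A (0 → 5). Not NE.
(B, b3): Agent 1 can switch to A (1 → 6). Not NE.
(C, b1): Agent 1 gets 9, best alternative 6; Agent 2 gets 9, best alternative 7. No profitable deviation — NE.
(C, b2): Agent 1 can switch to A (4 → 5). Not NE.
(C, b3): Agent 1 can switch to A (5 → 6). Not NE.
(D, b1): Agent 1 can switch to C (6 → 9). Not NE.
(D, b2): Agent 1 can switch to A (1 → 5). Not NE.
(The remaining 1 profile has a profitable deviation by the same check.)

The unique pure-strategy Nash equilibrium is (C, b1).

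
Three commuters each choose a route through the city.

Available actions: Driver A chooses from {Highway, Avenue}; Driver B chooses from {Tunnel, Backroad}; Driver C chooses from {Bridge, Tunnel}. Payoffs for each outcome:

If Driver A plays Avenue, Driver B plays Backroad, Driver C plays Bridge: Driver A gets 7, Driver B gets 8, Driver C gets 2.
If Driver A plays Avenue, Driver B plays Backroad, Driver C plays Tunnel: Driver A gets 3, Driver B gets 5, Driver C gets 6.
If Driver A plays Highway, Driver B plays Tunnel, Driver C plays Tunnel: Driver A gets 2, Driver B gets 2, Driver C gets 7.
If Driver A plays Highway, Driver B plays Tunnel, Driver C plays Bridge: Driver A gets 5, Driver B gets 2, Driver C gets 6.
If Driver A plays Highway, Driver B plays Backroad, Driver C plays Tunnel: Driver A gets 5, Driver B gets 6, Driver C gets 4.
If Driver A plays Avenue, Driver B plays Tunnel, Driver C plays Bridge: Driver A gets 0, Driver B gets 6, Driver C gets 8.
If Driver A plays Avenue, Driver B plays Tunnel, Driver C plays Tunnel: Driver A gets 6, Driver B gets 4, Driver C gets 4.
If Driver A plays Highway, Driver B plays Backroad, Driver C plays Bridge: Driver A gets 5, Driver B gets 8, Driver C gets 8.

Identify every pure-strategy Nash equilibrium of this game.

For each player, find the best response to each opponent profile; mutual best responses are the pure NE.
Driver A against (Tunnel, Bridge): payoffs 5, 0 → best response Highway.
Driver A against (Tunnel, Tunnel): payoffs 2, 6 → best response Avenue.
Driver A against (Backroad, Bridge): payoffs 5, 7 → best response Avenue.
Driver A against (Backroad, Tunnel): payoffs 5, 3 → best response Highway.
Driver B against (Highway, Bridge): payoffs 2, 8 → best response Backroad.
Driver B against (Highway, Tunnel): payoffs 2, 6 → best response Backroad.
Driver B against (Avenue, Bridge): payoffs 6, 8 → best response Backroad.
Driver B against (Avenue, Tunnel): payoffs 4, 5 → best response Backroad.
Driver C against (Highway, Tunnel): payoffs 6, 7 → best response Tunnel.
Driver C against (Highway, Backroad): payoffs 8, 4 → best response Bridge.
Driver C against (Avenue, Tunnel): payoffs 8, 4 → best response Bridge.
Driver C against (Avenue, Backroad): payoffs 2, 6 → best response Tunnel.
No profile is a mutual best response for all players.

This game has no pure Nash equilibrium.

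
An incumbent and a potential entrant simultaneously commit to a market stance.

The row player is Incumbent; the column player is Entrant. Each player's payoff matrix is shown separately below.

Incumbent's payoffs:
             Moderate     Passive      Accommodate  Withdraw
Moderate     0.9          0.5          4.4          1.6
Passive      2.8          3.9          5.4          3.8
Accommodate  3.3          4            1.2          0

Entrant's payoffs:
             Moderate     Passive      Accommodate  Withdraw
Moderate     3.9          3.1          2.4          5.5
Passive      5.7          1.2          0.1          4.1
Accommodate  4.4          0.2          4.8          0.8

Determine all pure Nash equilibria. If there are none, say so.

There is no pure-strategy Nash equilibrium.

Incumbent against Moderate: payoffs 0.9, 2.8, 3.3 → best response Accommodate.
Incumbent against Passive: payoffs 0.5, 3.9, 4 → best response Accommodate.
Incumbent against Accommodate: payoffs 4.4, 5.4, 1.2 → best response Passive.
Incumbent against Withdraw: payoffs 1.6, 3.8, 0 → best response Passive.
Entrant against Moderate: payoffs 3.9, 3.1, 2.4, 5.5 → best response Withdraw.
Entrant against Passive: payoffs 5.7, 1.2, 0.1, 4.1 → best response Moderate.
Entrant against Accommodate: payoffs 4.4, 0.2, 4.8, 0.8 → best response Accommodate.
No profile is a mutual best response for all players.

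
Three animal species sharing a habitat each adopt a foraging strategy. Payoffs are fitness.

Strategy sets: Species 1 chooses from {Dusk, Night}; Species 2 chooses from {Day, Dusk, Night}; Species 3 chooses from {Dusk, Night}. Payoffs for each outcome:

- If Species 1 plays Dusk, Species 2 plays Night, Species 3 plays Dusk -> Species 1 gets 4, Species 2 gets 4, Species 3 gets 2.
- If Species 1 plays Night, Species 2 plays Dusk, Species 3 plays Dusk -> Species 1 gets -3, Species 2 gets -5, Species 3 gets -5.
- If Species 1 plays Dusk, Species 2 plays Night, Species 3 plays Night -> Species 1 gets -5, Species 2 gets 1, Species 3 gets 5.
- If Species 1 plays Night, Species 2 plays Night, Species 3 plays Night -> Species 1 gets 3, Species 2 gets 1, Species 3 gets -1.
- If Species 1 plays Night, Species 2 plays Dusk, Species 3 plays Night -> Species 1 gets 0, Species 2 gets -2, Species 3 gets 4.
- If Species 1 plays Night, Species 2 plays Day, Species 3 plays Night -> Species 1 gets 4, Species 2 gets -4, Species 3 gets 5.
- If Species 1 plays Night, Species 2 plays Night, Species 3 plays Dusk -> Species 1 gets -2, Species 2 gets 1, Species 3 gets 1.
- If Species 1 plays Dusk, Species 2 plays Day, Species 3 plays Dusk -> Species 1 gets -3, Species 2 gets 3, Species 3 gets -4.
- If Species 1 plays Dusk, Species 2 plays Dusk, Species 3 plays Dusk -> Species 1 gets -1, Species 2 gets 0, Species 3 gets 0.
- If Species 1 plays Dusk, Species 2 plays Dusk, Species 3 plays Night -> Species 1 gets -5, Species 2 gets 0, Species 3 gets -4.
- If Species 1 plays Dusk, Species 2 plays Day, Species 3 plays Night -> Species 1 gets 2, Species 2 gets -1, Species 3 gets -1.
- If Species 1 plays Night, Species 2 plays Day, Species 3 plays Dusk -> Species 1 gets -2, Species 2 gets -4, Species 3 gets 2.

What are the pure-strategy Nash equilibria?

Mark each player's best response to every combination of opponents' strategies; a profile where every player is best-responding is a pure Nash equilibrium.
Species 1 against (Day, Dusk): payoffs -3, -2 → best response Night.
Species 1 against (Day, Night): payoffs 2, 4 → best response Night.
Species 1 against (Dusk, Dusk): payoffs -1, -3 → best response Dusk.
Species 1 against (Dusk, Night): payoffs -5, 0 → best response Night.
Species 1 against (Night, Dusk): payoffs 4, -2 → best response Dusk.
Species 1 against (Night, Night): payoffs -5, 3 → best response Night.
Species 2 against (Dusk, Dusk): payoffs 3, 0, 4 → best response Night.
Species 2 against (Dusk, Night): payoffs -1, 0, 1 → best response Night.
Species 2 against (Night, Dusk): payoffs -4, -5, 1 → best response Night.
Species 2 against (Night, Night): payoffs -4, -2, 1 → best response Night.
Species 3 against (Dusk, Day): payoffs -4, -1 → best response Night.
Species 3 against (Dusk, Dusk): payoffs 0, -4 → best response Dusk.
Species 3 against (Dusk, Night): payoffs 2, 5 → best response Night.
Species 3 against (Night, Day): payoffs 2, 5 → best response Night.
Species 3 against (Night, Dusk): payoffs -5, 4 → best response Night.
Species 3 against (Night, Night): payoffs 1, -1 → best response Dusk.
No profile is a mutual best response for all players.

There is no pure-strategy Nash equilibrium.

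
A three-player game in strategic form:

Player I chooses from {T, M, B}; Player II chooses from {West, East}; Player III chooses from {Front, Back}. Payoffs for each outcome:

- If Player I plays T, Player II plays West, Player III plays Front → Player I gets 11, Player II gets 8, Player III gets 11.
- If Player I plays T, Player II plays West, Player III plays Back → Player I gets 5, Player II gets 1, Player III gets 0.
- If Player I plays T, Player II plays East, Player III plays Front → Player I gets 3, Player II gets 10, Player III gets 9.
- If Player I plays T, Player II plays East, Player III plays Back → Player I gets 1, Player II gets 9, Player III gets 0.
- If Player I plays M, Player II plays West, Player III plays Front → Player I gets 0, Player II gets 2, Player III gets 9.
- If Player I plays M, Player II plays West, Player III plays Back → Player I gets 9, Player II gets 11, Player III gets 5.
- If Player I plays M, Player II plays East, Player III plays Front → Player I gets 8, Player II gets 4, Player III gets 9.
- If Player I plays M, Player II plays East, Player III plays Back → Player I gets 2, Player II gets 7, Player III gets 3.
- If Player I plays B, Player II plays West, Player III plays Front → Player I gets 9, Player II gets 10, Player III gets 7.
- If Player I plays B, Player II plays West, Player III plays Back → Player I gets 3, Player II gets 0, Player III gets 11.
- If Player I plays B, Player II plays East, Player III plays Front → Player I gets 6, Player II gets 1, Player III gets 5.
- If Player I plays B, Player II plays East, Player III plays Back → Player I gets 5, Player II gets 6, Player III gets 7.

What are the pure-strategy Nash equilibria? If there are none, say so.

Player I against (West, Front): payoffs 11, 0, 9 → best response T.
Player I against (West, Back): payoffs 5, 9, 3 → best response M.
Player I against (East, Front): payoffs 3, 8, 6 → best response M.
Player I against (East, Back): payoffs 1, 2, 5 → best response B.
Player II against (T, Front): payoffs 8, 10 → best response East.
Player II against (T, Back): payoffs 1, 9 → best response East.
Player II against (M, Front): payoffs 2, 4 → best response East.
Player II against (M, Back): payoffs 11, 7 → best response West.
Player II against (B, Front): payoffs 10, 1 → best response West.
Player II against (B, Back): payoffs 0, 6 → best response East.
Player III against (T, West): payoffs 11, 0 → best response Front.
Player III against (T, East): payoffs 9, 0 → best response Front.
Player III against (M, West): payoffs 9, 5 → best response Front.
Player III against (M, East): payoffs 9, 3 → best response Front.
Player III against (B, West): payoffs 7, 11 → best response Back.
Player III against (B, East): payoffs 5, 7 → best response Back.
Mutual best responses: (M, East, Front); (B, East, Back).

(M, East, Front); (B, East, Back)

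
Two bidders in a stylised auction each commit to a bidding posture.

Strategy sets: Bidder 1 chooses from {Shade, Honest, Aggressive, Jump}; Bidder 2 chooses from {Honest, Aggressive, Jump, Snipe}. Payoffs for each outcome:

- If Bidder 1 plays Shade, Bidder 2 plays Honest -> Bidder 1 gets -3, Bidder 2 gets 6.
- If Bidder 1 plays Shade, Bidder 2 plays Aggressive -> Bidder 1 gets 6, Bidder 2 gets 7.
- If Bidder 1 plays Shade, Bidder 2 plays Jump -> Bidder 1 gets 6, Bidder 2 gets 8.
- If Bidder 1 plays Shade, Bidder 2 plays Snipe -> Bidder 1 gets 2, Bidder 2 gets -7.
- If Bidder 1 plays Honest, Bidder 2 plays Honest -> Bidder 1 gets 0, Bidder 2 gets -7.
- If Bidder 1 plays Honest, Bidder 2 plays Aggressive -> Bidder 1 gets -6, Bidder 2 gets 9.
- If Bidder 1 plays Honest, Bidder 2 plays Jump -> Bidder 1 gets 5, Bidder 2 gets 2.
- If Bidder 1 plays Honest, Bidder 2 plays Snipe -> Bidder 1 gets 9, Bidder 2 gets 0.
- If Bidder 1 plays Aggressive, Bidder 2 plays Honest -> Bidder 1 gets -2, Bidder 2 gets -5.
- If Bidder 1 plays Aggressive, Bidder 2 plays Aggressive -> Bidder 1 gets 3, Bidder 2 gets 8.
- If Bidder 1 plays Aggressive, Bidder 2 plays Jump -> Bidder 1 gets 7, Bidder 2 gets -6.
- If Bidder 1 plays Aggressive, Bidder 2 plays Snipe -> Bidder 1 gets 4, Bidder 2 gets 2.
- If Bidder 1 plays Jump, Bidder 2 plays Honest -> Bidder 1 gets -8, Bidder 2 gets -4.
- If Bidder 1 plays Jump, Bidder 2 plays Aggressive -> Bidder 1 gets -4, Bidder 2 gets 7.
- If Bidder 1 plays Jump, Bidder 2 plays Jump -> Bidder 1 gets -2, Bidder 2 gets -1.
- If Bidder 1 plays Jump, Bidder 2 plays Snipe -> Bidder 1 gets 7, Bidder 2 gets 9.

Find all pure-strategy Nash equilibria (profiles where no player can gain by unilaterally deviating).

Bidder 1 against Honest: payoffs -3, 0, -2, -8 → best response Honest.
Bidder 1 against Aggressive: payoffs 6, -6, 3, -4 → best response Shade.
Bidder 1 against Jump: payoffs 6, 5, 7, -2 → best response Aggressive.
Bidder 1 against Snipe: payoffs 2, 9, 4, 7 → best response Honest.
Bidder 2 against Shade: payoffs 6, 7, 8, -7 → best response Jump.
Bidder 2 against Honest: payoffs -7, 9, 2, 0 → best response Aggressive.
Bidder 2 against Aggressive: payoffs -5, 8, -6, 2 → best response Aggressive.
Bidder 2 against Jump: payoffs -4, 7, -1, 9 → best response Snipe.
No profile is a mutual best response for all players.

none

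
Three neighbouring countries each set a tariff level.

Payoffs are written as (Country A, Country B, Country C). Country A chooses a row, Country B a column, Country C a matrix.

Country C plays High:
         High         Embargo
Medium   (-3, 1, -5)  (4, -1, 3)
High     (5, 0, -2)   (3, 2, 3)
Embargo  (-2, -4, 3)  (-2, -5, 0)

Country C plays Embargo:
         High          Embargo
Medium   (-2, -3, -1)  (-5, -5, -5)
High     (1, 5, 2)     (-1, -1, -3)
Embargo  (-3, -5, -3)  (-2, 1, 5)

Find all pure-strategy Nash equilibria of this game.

Country A against (High, High): payoffs -3, 5, -2 → best response High.
Country A against (High, Embargo): payoffs -2, 1, -3 → best response High.
Country A against (Embargo, High): payoffs 4, 3, -2 → best response Medium.
Country A against (Embargo, Embargo): payoffs -5, -1, -2 → best response High.
Country B against (Medium, High): payoffs 1, -1 → best response High.
Country B against (Medium, Embargo): payoffs -3, -5 → best response High.
Country B against (High, High): payoffs 0, 2 → best response Embargo.
Country B against (High, Embargo): payoffs 5, -1 → best response High.
Country B against (Embargo, High): payoffs -4, -5 → best response High.
Country B against (Embargo, Embargo): payoffs -5, 1 → best response Embargo.
Country C against (Medium, High): payoffs -5, -1 → best response Embargo.
Country C against (Medium, Embargo): payoffs 3, -5 → best response High.
Country C against (High, High): payoffs -2, 2 → best response Embargo.
Country C against (High, Embargo): payoffs 3, -3 → best response High.
Country C against (Embargo, High): payoffs 3, -3 → best response High.
Country C against (Embargo, Embargo): payoffs 0, 5 → best response Embargo.
Mutual best responses: (High, High, Embargo).

(High, High, Embargo)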